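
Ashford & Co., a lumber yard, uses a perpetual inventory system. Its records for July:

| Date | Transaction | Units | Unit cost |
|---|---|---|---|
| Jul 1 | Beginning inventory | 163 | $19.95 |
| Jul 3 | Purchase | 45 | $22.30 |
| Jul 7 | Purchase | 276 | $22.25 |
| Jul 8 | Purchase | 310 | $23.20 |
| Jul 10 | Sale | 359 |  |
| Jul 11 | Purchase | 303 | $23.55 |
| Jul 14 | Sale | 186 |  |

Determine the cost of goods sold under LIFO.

COGS = $12,662.55

Jul 10, 359 sold [LIFO — newest first]: 310 @ $23.20 + 49 @ $22.25 = $8,282.25
Jul 14, 186 sold [LIFO — newest first]: 186 @ $23.55 = $4,380.30
Total COGS = $8,282.25 + $4,380.30 = $12,662.55
Ending inventory: 163 @ $19.95 + 45 @ $22.30 + 227 @ $22.25 + 117 @ $23.55 = $12,061.45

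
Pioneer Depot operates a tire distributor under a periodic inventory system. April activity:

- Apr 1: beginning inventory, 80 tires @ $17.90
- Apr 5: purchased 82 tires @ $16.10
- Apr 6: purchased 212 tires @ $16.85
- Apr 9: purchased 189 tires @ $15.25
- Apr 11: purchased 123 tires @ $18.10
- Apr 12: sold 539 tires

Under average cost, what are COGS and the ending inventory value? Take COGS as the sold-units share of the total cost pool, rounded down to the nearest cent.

Apr 12, sell 539: 539/686 × $11,432.95 → $8,983.03
Ending inventory (cost pool remaining) = $2,449.92

COGS = $8,983.03; ending inventory = $2,449.92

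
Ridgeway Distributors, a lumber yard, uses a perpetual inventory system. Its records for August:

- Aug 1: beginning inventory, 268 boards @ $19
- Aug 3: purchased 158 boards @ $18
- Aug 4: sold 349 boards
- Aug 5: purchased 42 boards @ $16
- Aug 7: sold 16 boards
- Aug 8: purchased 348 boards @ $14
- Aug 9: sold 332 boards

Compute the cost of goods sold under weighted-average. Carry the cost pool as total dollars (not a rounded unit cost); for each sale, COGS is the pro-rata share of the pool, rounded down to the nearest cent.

COGS = $11,713.40

After Aug 1: 268 on hand, pool $5,092.00 (≈ $19.0000 each)
After Aug 3: 426 on hand, pool $7,936.00 (≈ $18.6291 each)
Aug 4, sell 349: 349/426 × $7,936.00 → $6,501.55
After Aug 5: 119 on hand, pool $2,106.45 (≈ $17.7013 each)
Aug 7, sell 16: 16/119 × $2,106.45 → $283.22
After Aug 8: 451 on hand, pool $6,695.23 (≈ $14.8453 each)
Aug 9, sell 332: 332/451 × $6,695.23 → $4,928.63
Total COGS = $6,501.55 + $283.22 + $4,928.63 = $11,713.40
Ending inventory (cost pool remaining) = $1,766.60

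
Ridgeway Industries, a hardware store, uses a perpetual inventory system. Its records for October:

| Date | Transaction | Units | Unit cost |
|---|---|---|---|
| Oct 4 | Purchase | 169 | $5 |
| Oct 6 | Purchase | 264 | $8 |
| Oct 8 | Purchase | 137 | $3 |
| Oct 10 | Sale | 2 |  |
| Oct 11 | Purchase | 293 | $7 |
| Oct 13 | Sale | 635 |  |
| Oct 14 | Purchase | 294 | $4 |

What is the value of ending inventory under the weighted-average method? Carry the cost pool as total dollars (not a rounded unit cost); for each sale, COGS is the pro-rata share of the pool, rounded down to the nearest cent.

After Oct 4: 169 on hand, pool $845.00 (≈ $5.0000 each)
After Oct 6: 433 on hand, pool $2,957.00 (≈ $6.8291 each)
After Oct 8: 570 on hand, pool $3,368.00 (≈ $5.9088 each)
Oct 10, sell 2: 2/570 × $3,368.00 → $11.81
After Oct 11: 861 on hand, pool $5,407.19 (≈ $6.2801 each)
Oct 13, sell 635: 635/861 × $5,407.19 → $3,987.88
After Oct 14: 520 on hand, pool $2,595.31 (≈ $4.9910 each)
Total COGS = $11.81 + $3,987.88 = $3,999.69
Ending inventory (cost pool remaining) = $2,595.31

Ending inventory = $2,595.31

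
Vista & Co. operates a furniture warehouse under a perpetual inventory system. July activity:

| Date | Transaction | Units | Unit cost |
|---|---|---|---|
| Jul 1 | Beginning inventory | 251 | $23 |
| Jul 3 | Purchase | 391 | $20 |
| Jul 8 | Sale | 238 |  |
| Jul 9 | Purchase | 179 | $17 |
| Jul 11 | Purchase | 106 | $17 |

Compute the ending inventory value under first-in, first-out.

Ending inventory = $12,964

Jul 8, 238 sold [FIFO — oldest first]: 238 @ $23 = $5,474
Ending inventory: 13 @ $23 + 391 @ $20 + 179 @ $17 + 106 @ $17 = $12,964
Check: goods available $18,438 = COGS $5,474 + ending $12,964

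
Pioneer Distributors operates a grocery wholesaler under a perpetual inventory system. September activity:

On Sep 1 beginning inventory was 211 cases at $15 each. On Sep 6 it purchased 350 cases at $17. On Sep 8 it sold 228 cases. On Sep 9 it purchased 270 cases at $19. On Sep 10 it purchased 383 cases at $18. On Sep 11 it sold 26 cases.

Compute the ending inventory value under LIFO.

Ending inventory = $16,795

Sep 8, 228 sold [LIFO — newest first]: 228 @ $17 = $3,876
Sep 11, 26 sold [LIFO — newest first]: 26 @ $18 = $468
Total COGS = $3,876 + $468 = $4,344
Ending inventory: 211 @ $15 + 122 @ $17 + 270 @ $19 + 357 @ $18 = $16,795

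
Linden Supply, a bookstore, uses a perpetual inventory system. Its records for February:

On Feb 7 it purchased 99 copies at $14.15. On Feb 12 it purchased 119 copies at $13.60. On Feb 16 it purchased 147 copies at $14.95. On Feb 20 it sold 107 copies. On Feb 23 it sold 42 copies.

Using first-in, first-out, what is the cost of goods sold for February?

Feb 20, 107 sold [FIFO — oldest first]: 99 @ $14.15 + 8 @ $13.60 = $1,509.65
Feb 23, 42 sold [FIFO — oldest first]: 42 @ $13.60 = $571.20
Total COGS = $1,509.65 + $571.20 = $2,080.85
Ending inventory: 69 @ $13.60 + 147 @ $14.95 = $3,136.05
Check: goods available $5,216.90 = COGS $2,080.85 + ending $3,136.05

COGS = $2,080.85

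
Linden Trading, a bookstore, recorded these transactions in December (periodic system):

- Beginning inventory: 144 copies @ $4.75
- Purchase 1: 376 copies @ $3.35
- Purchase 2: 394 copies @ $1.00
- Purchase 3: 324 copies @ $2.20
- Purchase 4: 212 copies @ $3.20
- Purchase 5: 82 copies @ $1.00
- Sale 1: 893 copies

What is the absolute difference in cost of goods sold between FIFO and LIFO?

$568.40

FIFO COGS: 144 @ $4.75 + 376 @ $3.35 + 373 @ $1.00 = $2,316.60
LIFO COGS: 82 @ $1.00 + 212 @ $3.20 + 324 @ $2.20 + 275 @ $1.00 = $1,748.20
Difference = |$2,316.60 − $1,748.20| = $568.40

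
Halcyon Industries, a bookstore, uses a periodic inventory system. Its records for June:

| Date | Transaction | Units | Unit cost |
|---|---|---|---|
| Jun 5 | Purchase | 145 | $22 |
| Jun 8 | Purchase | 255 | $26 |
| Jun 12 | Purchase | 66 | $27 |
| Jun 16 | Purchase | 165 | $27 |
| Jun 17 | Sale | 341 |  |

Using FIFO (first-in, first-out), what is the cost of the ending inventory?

Ending inventory = $7,771

Jun 17, 341 sold [FIFO — oldest first]: 145 @ $22 + 196 @ $26 = $8,286
Ending inventory: 59 @ $26 + 66 @ $27 + 165 @ $27 = $7,771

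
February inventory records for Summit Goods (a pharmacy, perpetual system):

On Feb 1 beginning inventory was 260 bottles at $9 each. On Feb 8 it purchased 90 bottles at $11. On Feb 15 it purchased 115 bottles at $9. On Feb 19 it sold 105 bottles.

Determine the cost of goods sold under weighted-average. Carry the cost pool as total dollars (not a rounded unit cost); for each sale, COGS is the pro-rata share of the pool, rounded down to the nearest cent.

After Feb 1: 260 on hand, pool $2,340.00 (≈ $9.0000 each)
After Feb 8: 350 on hand, pool $3,330.00 (≈ $9.5143 each)
After Feb 15: 465 on hand, pool $4,365.00 (≈ $9.3871 each)
Feb 19, sell 105: 105/465 × $4,365.00 → $985.64
Ending inventory (cost pool remaining) = $3,379.36

COGS = $985.64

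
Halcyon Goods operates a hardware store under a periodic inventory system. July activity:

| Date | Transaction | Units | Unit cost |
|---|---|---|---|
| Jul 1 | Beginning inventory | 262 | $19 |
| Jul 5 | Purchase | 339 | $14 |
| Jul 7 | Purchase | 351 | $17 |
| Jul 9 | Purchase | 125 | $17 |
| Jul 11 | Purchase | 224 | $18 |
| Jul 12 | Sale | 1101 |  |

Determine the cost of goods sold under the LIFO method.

Jul 12, 1101 sold [LIFO — newest first]: 224 @ $18 + 125 @ $17 + 351 @ $17 + 339 @ $14 + 62 @ $19 = $18,048
Ending inventory: 200 @ $19 = $3,800

COGS = $18,048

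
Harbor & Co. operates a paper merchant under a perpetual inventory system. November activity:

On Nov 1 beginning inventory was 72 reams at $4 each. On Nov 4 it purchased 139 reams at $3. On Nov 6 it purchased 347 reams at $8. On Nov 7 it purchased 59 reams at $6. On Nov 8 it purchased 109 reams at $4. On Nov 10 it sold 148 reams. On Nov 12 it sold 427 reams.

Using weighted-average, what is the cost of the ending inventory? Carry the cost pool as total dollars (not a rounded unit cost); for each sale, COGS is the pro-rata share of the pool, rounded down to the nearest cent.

After Nov 1: 72 on hand, pool $288.00 (≈ $4.0000 each)
After Nov 4: 211 on hand, pool $705.00 (≈ $3.3412 each)
After Nov 6: 558 on hand, pool $3,481.00 (≈ $6.2384 each)
After Nov 7: 617 on hand, pool $3,835.00 (≈ $6.2156 each)
After Nov 8: 726 on hand, pool $4,271.00 (≈ $5.8829 each)
Nov 10, sell 148: 148/726 × $4,271.00 → $870.67
Nov 12, sell 427: 427/578 × $3,400.33 → $2,512.00
Total COGS = $870.67 + $2,512.00 = $3,382.67
Ending inventory (cost pool remaining) = $888.33

Ending inventory = $888.33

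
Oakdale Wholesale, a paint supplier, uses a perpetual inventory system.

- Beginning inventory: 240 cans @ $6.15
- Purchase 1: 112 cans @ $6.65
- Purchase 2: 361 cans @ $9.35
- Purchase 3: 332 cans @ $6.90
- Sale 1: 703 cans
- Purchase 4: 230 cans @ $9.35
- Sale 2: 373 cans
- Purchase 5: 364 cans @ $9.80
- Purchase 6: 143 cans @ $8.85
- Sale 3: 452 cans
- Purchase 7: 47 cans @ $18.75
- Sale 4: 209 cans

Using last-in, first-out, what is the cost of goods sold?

COGS = $15,185.65

Sale 1 (703) [LIFO — newest first]: 332 @ $6.90 + 361 @ $9.35 + 10 @ $6.65 = $5,732.65
Sale 2 (373) [LIFO — newest first]: 230 @ $9.35 + 102 @ $6.65 + 41 @ $6.15 = $3,080.95
Sale 3 (452) [LIFO — newest first]: 143 @ $8.85 + 309 @ $9.80 = $4,293.75
Sale 4 (209) [LIFO — newest first]: 47 @ $18.75 + 55 @ $9.80 + 107 @ $6.15 = $2,078.30
Total COGS = $5,732.65 + $3,080.95 + $4,293.75 + $2,078.30 = $15,185.65
Ending inventory: 92 @ $6.15 = $565.80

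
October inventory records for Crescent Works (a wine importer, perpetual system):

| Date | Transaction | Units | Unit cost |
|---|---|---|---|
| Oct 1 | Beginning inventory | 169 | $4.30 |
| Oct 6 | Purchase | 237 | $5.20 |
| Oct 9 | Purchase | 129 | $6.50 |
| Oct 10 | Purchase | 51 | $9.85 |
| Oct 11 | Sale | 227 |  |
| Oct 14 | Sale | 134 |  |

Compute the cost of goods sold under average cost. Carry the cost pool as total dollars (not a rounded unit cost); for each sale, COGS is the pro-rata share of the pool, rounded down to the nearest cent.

COGS = $2,032.89

After Oct 1: 169 on hand, pool $726.70 (≈ $4.3000 each)
After Oct 6: 406 on hand, pool $1,959.10 (≈ $4.8254 each)
After Oct 9: 535 on hand, pool $2,797.60 (≈ $5.2292 each)
After Oct 10: 586 on hand, pool $3,299.95 (≈ $5.6313 each)
Oct 11, sell 227: 227/586 × $3,299.95 → $1,278.30
Oct 14, sell 134: 134/359 × $2,021.65 → $754.59
Total COGS = $1,278.30 + $754.59 = $2,032.89
Ending inventory (cost pool remaining) = $1,267.06
Check: goods available $3,299.95 = COGS $2,032.89 + ending $1,267.06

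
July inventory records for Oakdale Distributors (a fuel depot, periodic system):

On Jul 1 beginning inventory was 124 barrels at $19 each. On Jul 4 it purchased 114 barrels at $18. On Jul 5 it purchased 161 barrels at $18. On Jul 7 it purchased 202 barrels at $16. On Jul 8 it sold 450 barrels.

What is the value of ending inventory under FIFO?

Ending inventory = $2,416

Jul 8, 450 sold [FIFO — oldest first]: 124 @ $19 + 114 @ $18 + 161 @ $18 + 51 @ $16 = $8,122
Ending inventory: 151 @ $16 = $2,416
Check: goods available $10,538 = COGS $8,122 + ending $2,416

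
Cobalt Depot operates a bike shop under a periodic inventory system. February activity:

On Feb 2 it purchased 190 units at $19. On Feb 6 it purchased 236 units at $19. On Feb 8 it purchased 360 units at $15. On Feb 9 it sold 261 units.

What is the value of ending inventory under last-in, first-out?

Feb 9, 261 sold [LIFO — newest first]: 261 @ $15 = $3,915
Ending inventory: 190 @ $19 + 236 @ $19 + 99 @ $15 = $9,579
Check: goods available $13,494 = COGS $3,915 + ending $9,579

Ending inventory = $9,579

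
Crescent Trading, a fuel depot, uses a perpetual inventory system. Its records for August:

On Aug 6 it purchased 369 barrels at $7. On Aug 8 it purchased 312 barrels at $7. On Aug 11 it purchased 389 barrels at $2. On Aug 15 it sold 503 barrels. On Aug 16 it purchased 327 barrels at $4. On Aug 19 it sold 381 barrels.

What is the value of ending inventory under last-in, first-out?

Ending inventory = $3,591

Aug 15, 503 sold [LIFO — newest first]: 389 @ $2 + 114 @ $7 = $1,576
Aug 19, 381 sold [LIFO — newest first]: 327 @ $4 + 54 @ $7 = $1,686
Total COGS = $1,576 + $1,686 = $3,262
Ending inventory: 369 @ $7 + 144 @ $7 = $3,591
Check: goods available $6,853 = COGS $3,262 + ending $3,591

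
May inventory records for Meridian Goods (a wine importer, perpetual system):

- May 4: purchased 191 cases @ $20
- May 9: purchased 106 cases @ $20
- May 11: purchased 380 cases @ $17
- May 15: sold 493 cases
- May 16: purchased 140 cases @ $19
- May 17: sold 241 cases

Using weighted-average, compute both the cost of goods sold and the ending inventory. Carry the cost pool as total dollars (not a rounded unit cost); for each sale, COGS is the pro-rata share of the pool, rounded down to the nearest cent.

After May 4: 191 on hand, pool $3,820.00 (≈ $20.0000 each)
After May 9: 297 on hand, pool $5,940.00 (≈ $20.0000 each)
After May 11: 677 on hand, pool $12,400.00 (≈ $18.3161 each)
May 15, sell 493: 493/677 × $12,400.00 → $9,029.83
After May 16: 324 on hand, pool $6,030.17 (≈ $18.6116 each)
May 17, sell 241: 241/324 × $6,030.17 → $4,485.40
Total COGS = $9,029.83 + $4,485.40 = $13,515.23
Ending inventory (cost pool remaining) = $1,544.77
Check: goods available $15,060.00 = COGS $13,515.23 + ending $1,544.77

COGS = $13,515.23; ending inventory = $1,544.77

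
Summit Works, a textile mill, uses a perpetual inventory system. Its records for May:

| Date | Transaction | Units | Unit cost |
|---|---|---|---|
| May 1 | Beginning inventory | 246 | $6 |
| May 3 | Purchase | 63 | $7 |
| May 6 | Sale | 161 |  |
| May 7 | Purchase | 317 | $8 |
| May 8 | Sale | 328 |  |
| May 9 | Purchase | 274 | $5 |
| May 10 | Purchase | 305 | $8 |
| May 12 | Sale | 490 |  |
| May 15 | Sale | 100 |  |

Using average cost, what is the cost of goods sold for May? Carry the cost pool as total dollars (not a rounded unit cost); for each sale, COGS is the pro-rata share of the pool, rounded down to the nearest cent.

After May 1: 246 on hand, pool $1,476.00 (≈ $6.0000 each)
After May 3: 309 on hand, pool $1,917.00 (≈ $6.2039 each)
May 6, sell 161: 161/309 × $1,917.00 → $998.82
After May 7: 465 on hand, pool $3,454.18 (≈ $7.4283 each)
May 8, sell 328: 328/465 × $3,454.18 → $2,436.49
After May 9: 411 on hand, pool $2,387.69 (≈ $5.8095 each)
After May 10: 716 on hand, pool $4,827.69 (≈ $6.7426 each)
May 12, sell 490: 490/716 × $4,827.69 → $3,303.86
May 15, sell 100: 100/226 × $1,523.83 → $674.26
Total COGS = $998.82 + $2,436.49 + $3,303.86 + $674.26 = $7,413.43
Ending inventory (cost pool remaining) = $849.57
Check: goods available $8,263.00 = COGS $7,413.43 + ending $849.57

COGS = $7,413.43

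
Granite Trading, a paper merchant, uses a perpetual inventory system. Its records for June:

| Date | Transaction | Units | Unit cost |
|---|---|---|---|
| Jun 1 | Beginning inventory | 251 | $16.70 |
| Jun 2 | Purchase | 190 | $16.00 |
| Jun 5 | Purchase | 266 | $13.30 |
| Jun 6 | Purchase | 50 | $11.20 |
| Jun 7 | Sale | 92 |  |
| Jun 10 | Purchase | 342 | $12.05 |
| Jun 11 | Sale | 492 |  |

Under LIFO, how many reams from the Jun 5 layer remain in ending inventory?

74

Jun 7, 92 sold [LIFO — newest first]: 50 @ $11.20 + 42 @ $13.30 = $1,118.60
Jun 11, 492 sold [LIFO — newest first]: 342 @ $12.05 + 150 @ $13.30 = $6,116.10
Total COGS = $1,118.60 + $6,116.10 = $7,234.70
Ending inventory: 251 @ $16.70 + 190 @ $16.00 + 74 @ $13.30 = $8,215.90
Check: goods available $15,450.60 = COGS $7,234.70 + ending $8,215.90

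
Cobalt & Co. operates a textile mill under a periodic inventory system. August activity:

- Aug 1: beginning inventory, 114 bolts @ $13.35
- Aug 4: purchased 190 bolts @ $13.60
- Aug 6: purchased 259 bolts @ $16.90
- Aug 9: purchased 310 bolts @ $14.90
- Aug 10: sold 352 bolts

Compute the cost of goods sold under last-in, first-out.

COGS = $5,328.80

Aug 10, 352 sold [LIFO — newest first]: 310 @ $14.90 + 42 @ $16.90 = $5,328.80
Ending inventory: 114 @ $13.35 + 190 @ $13.60 + 217 @ $16.90 = $7,773.20
Check: goods available $13,102.00 = COGS $5,328.80 + ending $7,773.20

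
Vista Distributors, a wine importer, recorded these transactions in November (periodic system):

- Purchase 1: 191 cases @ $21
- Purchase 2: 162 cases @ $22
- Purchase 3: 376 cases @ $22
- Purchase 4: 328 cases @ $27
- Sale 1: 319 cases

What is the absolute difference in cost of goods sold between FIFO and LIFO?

$1,786

FIFO COGS: 191 @ $21 + 128 @ $22 = $6,827
LIFO COGS: 319 @ $27 = $8,613
Difference = |$6,827 − $8,613| = $1,786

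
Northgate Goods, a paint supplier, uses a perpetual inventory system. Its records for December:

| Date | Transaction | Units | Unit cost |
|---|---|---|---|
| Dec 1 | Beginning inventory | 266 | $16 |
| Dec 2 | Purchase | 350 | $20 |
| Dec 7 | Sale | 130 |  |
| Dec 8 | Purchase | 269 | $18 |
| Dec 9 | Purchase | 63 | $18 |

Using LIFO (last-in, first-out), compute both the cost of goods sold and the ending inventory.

Dec 7, 130 sold [LIFO — newest first]: 130 @ $20 = $2,600
Ending inventory: 266 @ $16 + 220 @ $20 + 269 @ $18 + 63 @ $18 = $14,632

COGS = $2,600; ending inventory = $14,632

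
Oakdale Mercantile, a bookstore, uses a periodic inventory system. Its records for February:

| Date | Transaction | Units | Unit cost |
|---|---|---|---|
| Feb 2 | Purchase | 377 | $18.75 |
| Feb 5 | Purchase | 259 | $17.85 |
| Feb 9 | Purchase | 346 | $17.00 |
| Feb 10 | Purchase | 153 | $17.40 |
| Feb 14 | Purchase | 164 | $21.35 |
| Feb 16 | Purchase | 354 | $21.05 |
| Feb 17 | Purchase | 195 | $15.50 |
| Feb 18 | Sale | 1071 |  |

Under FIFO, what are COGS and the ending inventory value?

Feb 18, 1071 sold [FIFO — oldest first]: 377 @ $18.75 + 259 @ $17.85 + 346 @ $17.00 + 89 @ $17.40 = $19,122.50
Ending inventory: 64 @ $17.40 + 164 @ $21.35 + 354 @ $21.05 + 195 @ $15.50 = $15,089.20

COGS = $19,122.50; ending inventory = $15,089.20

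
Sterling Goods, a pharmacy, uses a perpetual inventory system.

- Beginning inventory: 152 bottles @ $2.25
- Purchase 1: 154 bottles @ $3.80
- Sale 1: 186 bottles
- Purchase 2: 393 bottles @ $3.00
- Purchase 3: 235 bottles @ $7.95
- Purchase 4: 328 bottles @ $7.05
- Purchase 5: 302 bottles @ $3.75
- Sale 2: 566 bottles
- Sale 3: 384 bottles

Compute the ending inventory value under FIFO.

Sale 1 (186) [FIFO — oldest first]: 152 @ $2.25 + 34 @ $3.80 = $471.20
Sale 2 (566) [FIFO — oldest first]: 120 @ $3.80 + 393 @ $3.00 + 53 @ $7.95 = $2,056.35
Sale 3 (384) [FIFO — oldest first]: 182 @ $7.95 + 202 @ $7.05 = $2,871.00
Total COGS = $471.20 + $2,056.35 + $2,871.00 = $5,398.55
Ending inventory: 126 @ $7.05 + 302 @ $3.75 = $2,020.80

Ending inventory = $2,020.80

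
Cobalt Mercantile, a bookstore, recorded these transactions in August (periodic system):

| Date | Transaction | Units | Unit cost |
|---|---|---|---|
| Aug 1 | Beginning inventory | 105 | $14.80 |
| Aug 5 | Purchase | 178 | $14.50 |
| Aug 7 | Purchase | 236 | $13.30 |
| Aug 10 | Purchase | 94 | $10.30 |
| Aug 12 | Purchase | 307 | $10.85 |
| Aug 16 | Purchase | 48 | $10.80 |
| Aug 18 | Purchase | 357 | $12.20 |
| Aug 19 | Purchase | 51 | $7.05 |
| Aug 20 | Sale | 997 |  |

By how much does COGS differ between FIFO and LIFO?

$1,050.65

FIFO COGS: 105 @ $14.80 + 178 @ $14.50 + 236 @ $13.30 + 94 @ $10.30 + 307 @ $10.85 + 48 @ $10.80 + 29 @ $12.20 = $12,445.15
LIFO COGS: 51 @ $7.05 + 357 @ $12.20 + 48 @ $10.80 + 307 @ $10.85 + 94 @ $10.30 + 140 @ $13.30 = $11,394.50
Difference = |$12,445.15 − $11,394.50| = $1,050.65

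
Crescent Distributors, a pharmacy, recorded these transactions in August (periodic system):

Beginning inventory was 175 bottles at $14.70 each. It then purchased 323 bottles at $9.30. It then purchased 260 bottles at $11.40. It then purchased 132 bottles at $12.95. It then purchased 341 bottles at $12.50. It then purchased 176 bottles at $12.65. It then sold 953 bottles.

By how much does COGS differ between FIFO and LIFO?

FIFO COGS: 175 @ $14.70 + 323 @ $9.30 + 260 @ $11.40 + 132 @ $12.95 + 63 @ $12.50 = $11,037.30
LIFO COGS: 176 @ $12.65 + 341 @ $12.50 + 132 @ $12.95 + 260 @ $11.40 + 44 @ $9.30 = $11,571.50
Difference = |$11,037.30 − $11,571.50| = $534.20

$534.20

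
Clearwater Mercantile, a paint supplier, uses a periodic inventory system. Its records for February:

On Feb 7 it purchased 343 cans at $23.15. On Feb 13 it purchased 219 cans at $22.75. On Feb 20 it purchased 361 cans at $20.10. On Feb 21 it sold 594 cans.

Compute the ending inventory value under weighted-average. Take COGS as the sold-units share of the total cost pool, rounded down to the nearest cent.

Ending inventory = $7,192.67

Feb 21, sell 594: 594/923 × $20,178.80 → $12,986.13
Ending inventory (cost pool remaining) = $7,192.67
Check: goods available $20,178.80 = COGS $12,986.13 + ending $7,192.67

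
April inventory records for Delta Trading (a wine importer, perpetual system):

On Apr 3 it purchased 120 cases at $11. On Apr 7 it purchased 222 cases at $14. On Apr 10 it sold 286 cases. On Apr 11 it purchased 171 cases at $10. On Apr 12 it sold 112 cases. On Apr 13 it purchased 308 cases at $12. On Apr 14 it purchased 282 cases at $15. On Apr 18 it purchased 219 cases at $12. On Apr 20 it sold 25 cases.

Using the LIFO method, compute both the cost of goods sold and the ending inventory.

Apr 10, 286 sold [LIFO — newest first]: 222 @ $14 + 64 @ $11 = $3,812
Apr 12, 112 sold [LIFO — newest first]: 112 @ $10 = $1,120
Apr 20, 25 sold [LIFO — newest first]: 25 @ $12 = $300
Total COGS = $3,812 + $1,120 + $300 = $5,232
Ending inventory: 56 @ $11 + 59 @ $10 + 308 @ $12 + 282 @ $15 + 194 @ $12 = $11,460

COGS = $5,232; ending inventory = $11,460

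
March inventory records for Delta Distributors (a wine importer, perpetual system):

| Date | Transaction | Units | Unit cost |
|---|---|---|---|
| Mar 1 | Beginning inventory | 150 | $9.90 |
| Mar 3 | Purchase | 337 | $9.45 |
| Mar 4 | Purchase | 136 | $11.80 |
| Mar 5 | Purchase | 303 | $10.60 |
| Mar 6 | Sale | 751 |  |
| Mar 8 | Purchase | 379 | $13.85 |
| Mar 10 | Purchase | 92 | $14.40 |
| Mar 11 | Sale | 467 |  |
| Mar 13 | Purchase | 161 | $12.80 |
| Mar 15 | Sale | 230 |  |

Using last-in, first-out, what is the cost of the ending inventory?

Ending inventory = $1,089.00

Mar 6, 751 sold [LIFO — newest first]: 303 @ $10.60 + 136 @ $11.80 + 312 @ $9.45 = $7,765.00
Mar 11, 467 sold [LIFO — newest first]: 92 @ $14.40 + 375 @ $13.85 = $6,518.55
Mar 15, 230 sold [LIFO — newest first]: 161 @ $12.80 + 4 @ $13.85 + 25 @ $9.45 + 40 @ $9.90 = $2,748.45
Total COGS = $7,765.00 + $6,518.55 + $2,748.45 = $17,032.00
Ending inventory: 110 @ $9.90 = $1,089.00
Check: goods available $18,121.00 = COGS $17,032.00 + ending $1,089.00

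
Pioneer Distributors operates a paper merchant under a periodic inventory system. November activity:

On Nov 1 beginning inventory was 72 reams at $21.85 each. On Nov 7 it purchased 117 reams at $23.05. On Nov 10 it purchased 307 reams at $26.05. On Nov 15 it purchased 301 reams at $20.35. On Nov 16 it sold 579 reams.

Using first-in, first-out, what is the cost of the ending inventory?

Nov 16, 579 sold [FIFO — oldest first]: 72 @ $21.85 + 117 @ $23.05 + 307 @ $26.05 + 83 @ $20.35 = $13,956.45
Ending inventory: 218 @ $20.35 = $4,436.30

Ending inventory = $4,436.30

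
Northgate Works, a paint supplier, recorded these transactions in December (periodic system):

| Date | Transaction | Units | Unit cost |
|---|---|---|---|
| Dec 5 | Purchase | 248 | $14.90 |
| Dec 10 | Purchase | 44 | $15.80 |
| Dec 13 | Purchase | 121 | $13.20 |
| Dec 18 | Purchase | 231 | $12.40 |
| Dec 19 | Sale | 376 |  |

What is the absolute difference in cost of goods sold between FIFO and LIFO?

$658.40

FIFO COGS: 248 @ $14.90 + 44 @ $15.80 + 84 @ $13.20 = $5,499.20
LIFO COGS: 231 @ $12.40 + 121 @ $13.20 + 24 @ $15.80 = $4,840.80
Difference = |$5,499.20 − $4,840.80| = $658.40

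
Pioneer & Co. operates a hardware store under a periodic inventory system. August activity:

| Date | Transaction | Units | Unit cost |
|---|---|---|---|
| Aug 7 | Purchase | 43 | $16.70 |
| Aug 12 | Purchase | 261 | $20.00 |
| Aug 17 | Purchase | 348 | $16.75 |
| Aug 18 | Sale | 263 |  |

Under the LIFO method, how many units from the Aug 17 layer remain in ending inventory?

85

Aug 18, 263 sold [LIFO — newest first]: 263 @ $16.75 = $4,405.25
Ending inventory: 43 @ $16.70 + 261 @ $20.00 + 85 @ $16.75 = $7,361.85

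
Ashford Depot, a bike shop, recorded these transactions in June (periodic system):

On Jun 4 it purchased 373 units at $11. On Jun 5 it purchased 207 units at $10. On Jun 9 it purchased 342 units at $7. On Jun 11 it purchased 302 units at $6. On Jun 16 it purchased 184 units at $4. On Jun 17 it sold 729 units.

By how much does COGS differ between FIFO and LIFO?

FIFO COGS: 373 @ $11 + 207 @ $10 + 149 @ $7 = $7,216
LIFO COGS: 184 @ $4 + 302 @ $6 + 243 @ $7 = $4,249
Difference = |$7,216 − $4,249| = $2,967

$2,967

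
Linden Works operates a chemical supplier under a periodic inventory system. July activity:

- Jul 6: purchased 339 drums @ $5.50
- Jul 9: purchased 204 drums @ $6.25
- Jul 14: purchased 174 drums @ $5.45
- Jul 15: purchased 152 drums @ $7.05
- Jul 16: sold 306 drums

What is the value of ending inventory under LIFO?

Jul 16, 306 sold [LIFO — newest first]: 152 @ $7.05 + 154 @ $5.45 = $1,910.90
Ending inventory: 339 @ $5.50 + 204 @ $6.25 + 20 @ $5.45 = $3,248.50

Ending inventory = $3,248.50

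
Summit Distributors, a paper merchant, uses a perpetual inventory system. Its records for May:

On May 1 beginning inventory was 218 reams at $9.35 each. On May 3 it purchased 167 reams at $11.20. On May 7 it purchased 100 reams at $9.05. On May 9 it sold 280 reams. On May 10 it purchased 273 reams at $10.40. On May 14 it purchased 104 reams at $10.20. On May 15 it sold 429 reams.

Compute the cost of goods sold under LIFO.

May 9, 280 sold [LIFO — newest first]: 100 @ $9.05 + 167 @ $11.20 + 13 @ $9.35 = $2,896.95
May 15, 429 sold [LIFO — newest first]: 104 @ $10.20 + 273 @ $10.40 + 52 @ $9.35 = $4,386.20
Total COGS = $2,896.95 + $4,386.20 = $7,283.15
Ending inventory: 153 @ $9.35 = $1,430.55

COGS = $7,283.15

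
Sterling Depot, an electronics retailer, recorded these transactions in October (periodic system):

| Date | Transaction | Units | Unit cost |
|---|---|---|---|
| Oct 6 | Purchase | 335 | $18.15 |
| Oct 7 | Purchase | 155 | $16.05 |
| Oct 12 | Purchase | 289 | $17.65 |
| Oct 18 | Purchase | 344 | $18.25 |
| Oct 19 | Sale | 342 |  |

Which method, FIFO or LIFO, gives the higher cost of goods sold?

LIFO

FIFO COGS: 335 @ $18.15 + 7 @ $16.05 = $6,192.60
LIFO COGS: 342 @ $18.25 = $6,241.50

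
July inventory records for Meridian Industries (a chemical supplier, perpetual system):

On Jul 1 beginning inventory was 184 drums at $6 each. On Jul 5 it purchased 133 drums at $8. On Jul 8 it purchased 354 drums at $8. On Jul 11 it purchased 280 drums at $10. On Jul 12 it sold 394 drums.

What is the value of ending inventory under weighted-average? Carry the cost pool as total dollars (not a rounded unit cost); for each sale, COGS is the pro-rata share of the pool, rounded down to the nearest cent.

After Jul 1: 184 on hand, pool $1,104.00 (≈ $6.0000 each)
After Jul 5: 317 on hand, pool $2,168.00 (≈ $6.8391 each)
After Jul 8: 671 on hand, pool $5,000.00 (≈ $7.4516 each)
After Jul 11: 951 on hand, pool $7,800.00 (≈ $8.2019 each)
Jul 12, sell 394: 394/951 × $7,800.00 → $3,231.54
Ending inventory (cost pool remaining) = $4,568.46

Ending inventory = $4,568.46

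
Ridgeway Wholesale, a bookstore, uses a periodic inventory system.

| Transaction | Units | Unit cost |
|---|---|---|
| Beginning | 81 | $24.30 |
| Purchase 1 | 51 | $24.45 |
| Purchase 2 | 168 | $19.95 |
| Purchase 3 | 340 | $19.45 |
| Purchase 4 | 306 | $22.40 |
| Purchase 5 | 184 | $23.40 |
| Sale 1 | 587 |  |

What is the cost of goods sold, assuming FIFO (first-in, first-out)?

COGS = $12,149.00

Sale 1 (587) [FIFO — oldest first]: 81 @ $24.30 + 51 @ $24.45 + 168 @ $19.95 + 287 @ $19.45 = $12,149.00
Ending inventory: 53 @ $19.45 + 306 @ $22.40 + 184 @ $23.40 = $12,190.85
Check: goods available $24,339.85 = COGS $12,149.00 + ending $12,190.85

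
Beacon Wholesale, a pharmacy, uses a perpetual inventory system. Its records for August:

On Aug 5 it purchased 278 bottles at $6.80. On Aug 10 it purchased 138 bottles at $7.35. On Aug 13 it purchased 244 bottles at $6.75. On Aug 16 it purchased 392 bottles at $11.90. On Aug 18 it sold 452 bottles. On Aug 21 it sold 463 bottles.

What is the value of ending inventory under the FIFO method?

Ending inventory = $1,630.30

Aug 18, 452 sold [FIFO — oldest first]: 278 @ $6.80 + 138 @ $7.35 + 36 @ $6.75 = $3,147.70
Aug 21, 463 sold [FIFO — oldest first]: 208 @ $6.75 + 255 @ $11.90 = $4,438.50
Total COGS = $3,147.70 + $4,438.50 = $7,586.20
Ending inventory: 137 @ $11.90 = $1,630.30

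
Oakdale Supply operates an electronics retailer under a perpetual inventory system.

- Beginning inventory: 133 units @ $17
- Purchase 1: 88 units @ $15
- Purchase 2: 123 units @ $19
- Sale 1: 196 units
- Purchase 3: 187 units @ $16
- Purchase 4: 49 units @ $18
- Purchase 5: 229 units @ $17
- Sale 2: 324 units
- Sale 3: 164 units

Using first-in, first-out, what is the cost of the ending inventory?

Ending inventory = $2,125

Sale 1 (196) [FIFO — oldest first]: 133 @ $17 + 63 @ $15 = $3,206
Sale 2 (324) [FIFO — oldest first]: 25 @ $15 + 123 @ $19 + 176 @ $16 = $5,528
Sale 3 (164) [FIFO — oldest first]: 11 @ $16 + 49 @ $18 + 104 @ $17 = $2,826
Total COGS = $3,206 + $5,528 + $2,826 = $11,560
Ending inventory: 125 @ $17 = $2,125
Check: goods available $13,685 = COGS $11,560 + ending $2,125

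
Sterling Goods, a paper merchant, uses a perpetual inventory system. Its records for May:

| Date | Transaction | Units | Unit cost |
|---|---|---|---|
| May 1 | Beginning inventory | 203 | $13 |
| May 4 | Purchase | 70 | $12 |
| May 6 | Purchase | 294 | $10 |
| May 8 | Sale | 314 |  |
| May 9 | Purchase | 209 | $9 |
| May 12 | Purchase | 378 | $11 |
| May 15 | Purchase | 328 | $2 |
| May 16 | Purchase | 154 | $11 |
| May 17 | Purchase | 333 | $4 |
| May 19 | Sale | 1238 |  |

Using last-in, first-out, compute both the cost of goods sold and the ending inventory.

COGS = $11,425; ending inventory = $4,715

May 8, 314 sold [LIFO — newest first]: 294 @ $10 + 20 @ $12 = $3,180
May 19, 1238 sold [LIFO — newest first]: 333 @ $4 + 154 @ $11 + 328 @ $2 + 378 @ $11 + 45 @ $9 = $8,245
Total COGS = $3,180 + $8,245 = $11,425
Ending inventory: 203 @ $13 + 50 @ $12 + 164 @ $9 = $4,715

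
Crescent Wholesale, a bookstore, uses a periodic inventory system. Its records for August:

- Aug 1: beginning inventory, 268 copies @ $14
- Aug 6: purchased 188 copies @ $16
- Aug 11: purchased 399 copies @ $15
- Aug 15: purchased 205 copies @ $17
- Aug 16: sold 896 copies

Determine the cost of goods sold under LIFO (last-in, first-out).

Aug 16, 896 sold [LIFO — newest first]: 205 @ $17 + 399 @ $15 + 188 @ $16 + 104 @ $14 = $13,934
Ending inventory: 164 @ $14 = $2,296
Check: goods available $16,230 = COGS $13,934 + ending $2,296

COGS = $13,934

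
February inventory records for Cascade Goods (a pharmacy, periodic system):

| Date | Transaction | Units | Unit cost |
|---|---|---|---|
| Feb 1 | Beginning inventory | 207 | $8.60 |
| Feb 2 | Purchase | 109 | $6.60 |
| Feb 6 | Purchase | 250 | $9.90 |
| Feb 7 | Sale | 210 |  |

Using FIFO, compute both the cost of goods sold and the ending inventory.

Feb 7, 210 sold [FIFO — oldest first]: 207 @ $8.60 + 3 @ $6.60 = $1,800.00
Ending inventory: 106 @ $6.60 + 250 @ $9.90 = $3,174.60

COGS = $1,800.00; ending inventory = $3,174.60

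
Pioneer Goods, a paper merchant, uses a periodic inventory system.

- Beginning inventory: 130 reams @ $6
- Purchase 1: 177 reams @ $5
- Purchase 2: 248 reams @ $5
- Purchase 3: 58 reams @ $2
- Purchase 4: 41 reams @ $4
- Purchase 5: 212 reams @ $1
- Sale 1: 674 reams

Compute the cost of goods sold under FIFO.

COGS = $3,205

Sale 1 (674) [FIFO — oldest first]: 130 @ $6 + 177 @ $5 + 248 @ $5 + 58 @ $2 + 41 @ $4 + 20 @ $1 = $3,205
Ending inventory: 192 @ $1 = $192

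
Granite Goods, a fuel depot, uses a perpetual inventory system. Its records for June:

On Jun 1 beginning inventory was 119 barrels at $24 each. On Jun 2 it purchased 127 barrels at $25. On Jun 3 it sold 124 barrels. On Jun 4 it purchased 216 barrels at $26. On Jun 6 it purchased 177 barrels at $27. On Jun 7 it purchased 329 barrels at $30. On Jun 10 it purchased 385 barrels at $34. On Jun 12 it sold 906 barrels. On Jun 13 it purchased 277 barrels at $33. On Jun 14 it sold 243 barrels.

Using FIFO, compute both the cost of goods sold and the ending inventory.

Jun 3, 124 sold [FIFO — oldest first]: 119 @ $24 + 5 @ $25 = $2,981
Jun 12, 906 sold [FIFO — oldest first]: 122 @ $25 + 216 @ $26 + 177 @ $27 + 329 @ $30 + 62 @ $34 = $25,423
Jun 14, 243 sold [FIFO — oldest first]: 243 @ $34 = $8,262
Total COGS = $2,981 + $25,423 + $8,262 = $36,666
Ending inventory: 80 @ $34 + 277 @ $33 = $11,861
Check: goods available $48,527 = COGS $36,666 + ending $11,861

COGS = $36,666; ending inventory = $11,861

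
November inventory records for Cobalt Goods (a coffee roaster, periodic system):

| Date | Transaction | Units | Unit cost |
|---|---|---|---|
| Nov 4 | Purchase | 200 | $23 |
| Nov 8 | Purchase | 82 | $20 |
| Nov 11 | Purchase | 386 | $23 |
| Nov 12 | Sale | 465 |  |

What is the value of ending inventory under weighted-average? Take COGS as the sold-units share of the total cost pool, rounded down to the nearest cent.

Nov 12, sell 465: 465/668 × $15,118.00 → $10,523.75
Ending inventory (cost pool remaining) = $4,594.25
Check: goods available $15,118.00 = COGS $10,523.75 + ending $4,594.25

Ending inventory = $4,594.25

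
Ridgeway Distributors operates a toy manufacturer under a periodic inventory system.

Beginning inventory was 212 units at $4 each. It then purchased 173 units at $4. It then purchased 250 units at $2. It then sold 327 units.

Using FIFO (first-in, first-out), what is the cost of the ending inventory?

Ending inventory = $732

Sale 1 (327) [FIFO — oldest first]: 212 @ $4 + 115 @ $4 = $1,308
Ending inventory: 58 @ $4 + 250 @ $2 = $732
Check: goods available $2,040 = COGS $1,308 + ending $732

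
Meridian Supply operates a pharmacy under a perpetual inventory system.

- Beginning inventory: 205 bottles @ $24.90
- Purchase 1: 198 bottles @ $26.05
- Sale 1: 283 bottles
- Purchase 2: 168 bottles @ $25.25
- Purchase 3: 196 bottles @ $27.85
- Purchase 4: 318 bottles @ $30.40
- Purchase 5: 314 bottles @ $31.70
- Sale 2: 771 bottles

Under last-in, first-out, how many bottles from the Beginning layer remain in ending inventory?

Sale 1 (283) [LIFO — newest first]: 198 @ $26.05 + 85 @ $24.90 = $7,274.40
Sale 2 (771) [LIFO — newest first]: 314 @ $31.70 + 318 @ $30.40 + 139 @ $27.85 = $23,492.15
Total COGS = $7,274.40 + $23,492.15 = $30,766.55
Ending inventory: 120 @ $24.90 + 168 @ $25.25 + 57 @ $27.85 = $8,817.45

120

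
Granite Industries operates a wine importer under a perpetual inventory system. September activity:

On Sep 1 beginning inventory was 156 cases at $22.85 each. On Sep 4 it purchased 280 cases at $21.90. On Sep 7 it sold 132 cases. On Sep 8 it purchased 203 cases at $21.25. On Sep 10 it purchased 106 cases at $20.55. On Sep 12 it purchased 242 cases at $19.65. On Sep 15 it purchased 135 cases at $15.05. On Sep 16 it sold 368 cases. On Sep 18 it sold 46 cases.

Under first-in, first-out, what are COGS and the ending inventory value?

COGS = $12,034.10; ending inventory = $10,941.60

Sep 7, 132 sold [FIFO — oldest first]: 132 @ $22.85 = $3,016.20
Sep 16, 368 sold [FIFO — oldest first]: 24 @ $22.85 + 280 @ $21.90 + 64 @ $21.25 = $8,040.40
Sep 18, 46 sold [FIFO — oldest first]: 46 @ $21.25 = $977.50
Total COGS = $3,016.20 + $8,040.40 + $977.50 = $12,034.10
Ending inventory: 93 @ $21.25 + 106 @ $20.55 + 242 @ $19.65 + 135 @ $15.05 = $10,941.60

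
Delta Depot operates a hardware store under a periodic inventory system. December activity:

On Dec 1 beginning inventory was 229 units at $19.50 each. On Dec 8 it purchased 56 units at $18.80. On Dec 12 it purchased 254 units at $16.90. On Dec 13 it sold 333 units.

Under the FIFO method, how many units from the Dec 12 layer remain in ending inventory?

Dec 13, 333 sold [FIFO — oldest first]: 229 @ $19.50 + 56 @ $18.80 + 48 @ $16.90 = $6,329.50
Ending inventory: 206 @ $16.90 = $3,481.40

206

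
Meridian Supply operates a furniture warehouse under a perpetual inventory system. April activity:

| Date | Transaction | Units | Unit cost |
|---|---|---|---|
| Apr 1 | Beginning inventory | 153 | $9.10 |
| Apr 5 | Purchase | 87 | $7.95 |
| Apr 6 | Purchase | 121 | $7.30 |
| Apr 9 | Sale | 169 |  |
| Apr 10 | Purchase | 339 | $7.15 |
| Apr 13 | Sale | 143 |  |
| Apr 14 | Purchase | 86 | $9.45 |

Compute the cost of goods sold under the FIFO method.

Apr 9, 169 sold [FIFO — oldest first]: 153 @ $9.10 + 16 @ $7.95 = $1,519.50
Apr 13, 143 sold [FIFO — oldest first]: 71 @ $7.95 + 72 @ $7.30 = $1,090.05
Total COGS = $1,519.50 + $1,090.05 = $2,609.55
Ending inventory: 49 @ $7.30 + 339 @ $7.15 + 86 @ $9.45 = $3,594.25
Check: goods available $6,203.80 = COGS $2,609.55 + ending $3,594.25

COGS = $2,609.55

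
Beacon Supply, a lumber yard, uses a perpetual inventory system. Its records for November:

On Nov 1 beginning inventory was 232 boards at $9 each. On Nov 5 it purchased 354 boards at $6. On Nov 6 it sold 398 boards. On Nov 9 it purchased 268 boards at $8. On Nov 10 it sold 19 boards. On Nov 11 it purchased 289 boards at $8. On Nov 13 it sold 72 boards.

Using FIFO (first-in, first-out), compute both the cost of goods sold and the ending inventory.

COGS = $3,630; ending inventory = $5,038

Nov 6, 398 sold [FIFO — oldest first]: 232 @ $9 + 166 @ $6 = $3,084
Nov 10, 19 sold [FIFO — oldest first]: 19 @ $6 = $114
Nov 13, 72 sold [FIFO — oldest first]: 72 @ $6 = $432
Total COGS = $3,084 + $114 + $432 = $3,630
Ending inventory: 97 @ $6 + 268 @ $8 + 289 @ $8 = $5,038
Check: goods available $8,668 = COGS $3,630 + ending $5,038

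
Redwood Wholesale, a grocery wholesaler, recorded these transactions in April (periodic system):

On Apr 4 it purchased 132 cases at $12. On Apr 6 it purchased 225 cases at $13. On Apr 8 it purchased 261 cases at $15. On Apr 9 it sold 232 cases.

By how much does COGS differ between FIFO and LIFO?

$596

FIFO COGS: 132 @ $12 + 100 @ $13 = $2,884
LIFO COGS: 232 @ $15 = $3,480
Difference = |$2,884 − $3,480| = $596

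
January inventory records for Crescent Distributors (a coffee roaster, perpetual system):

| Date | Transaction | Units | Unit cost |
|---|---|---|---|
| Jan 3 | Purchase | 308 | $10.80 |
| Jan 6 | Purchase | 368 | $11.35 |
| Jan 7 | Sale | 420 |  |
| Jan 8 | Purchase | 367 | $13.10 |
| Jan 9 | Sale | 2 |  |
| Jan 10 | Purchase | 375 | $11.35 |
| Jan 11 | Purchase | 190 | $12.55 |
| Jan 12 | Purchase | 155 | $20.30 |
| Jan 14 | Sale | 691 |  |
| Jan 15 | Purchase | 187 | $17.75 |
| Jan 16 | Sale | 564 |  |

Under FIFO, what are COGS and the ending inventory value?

COGS = $20,352.35; ending inventory = $5,065.05

Jan 7, 420 sold [FIFO — oldest first]: 308 @ $10.80 + 112 @ $11.35 = $4,597.60
Jan 9, 2 sold [FIFO — oldest first]: 2 @ $11.35 = $22.70
Jan 14, 691 sold [FIFO — oldest first]: 254 @ $11.35 + 367 @ $13.10 + 70 @ $11.35 = $8,485.10
Jan 16, 564 sold [FIFO — oldest first]: 305 @ $11.35 + 190 @ $12.55 + 69 @ $20.30 = $7,246.95
Total COGS = $4,597.60 + $22.70 + $8,485.10 + $7,246.95 = $20,352.35
Ending inventory: 86 @ $20.30 + 187 @ $17.75 = $5,065.05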